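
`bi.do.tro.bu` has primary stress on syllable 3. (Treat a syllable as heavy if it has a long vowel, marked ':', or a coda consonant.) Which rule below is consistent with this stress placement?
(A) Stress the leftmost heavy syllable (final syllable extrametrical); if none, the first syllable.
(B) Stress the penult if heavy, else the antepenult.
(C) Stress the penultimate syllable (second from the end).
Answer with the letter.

C

Rule A → syllable 1 (observed: 3).
Rule B → syllable 2 (observed: 3).
Rule C → syllable 3 ✓.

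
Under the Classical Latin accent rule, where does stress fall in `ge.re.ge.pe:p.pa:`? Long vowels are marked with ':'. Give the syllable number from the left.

4

Classical Latin: stress the penult if heavy (long vowel or closed), else the antepenult.
Weights: 3 ge L, 4 pe:p H, 5 pa: H.
The penult (syllable 4, pe:p) is heavy, so it takes stress.
Stress on syllable 4: ge.re.ge.ˈpe:p.pa:.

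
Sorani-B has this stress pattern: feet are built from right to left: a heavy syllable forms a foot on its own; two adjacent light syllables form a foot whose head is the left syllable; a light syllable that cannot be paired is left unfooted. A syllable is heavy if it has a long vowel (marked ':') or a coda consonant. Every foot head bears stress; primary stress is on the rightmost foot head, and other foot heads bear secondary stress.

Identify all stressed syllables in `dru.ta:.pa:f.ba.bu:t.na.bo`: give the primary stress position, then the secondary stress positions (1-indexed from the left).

primary 6, secondary 2, 3, 5

Weights: 1 dru L, 2 ta: H, 3 pa:f H, 4 ba L, 5 bu:t H, 6 na L, 7 bo L.
Parse right to left (heavy = foot alone; LL = one foot; stranded L unfooted): dru (ˈta:) (ˈpa:f) ba (ˈbu:t) (ˈna.bo).
Foot heads: 2, 3, 5, 6.
Primary stress on the rightmost head = syllable 6.
Secondary stress on 2, 3, 5: dru.ˌta:.ˌpa:f.ba.ˌbu:t.ˈna.bo.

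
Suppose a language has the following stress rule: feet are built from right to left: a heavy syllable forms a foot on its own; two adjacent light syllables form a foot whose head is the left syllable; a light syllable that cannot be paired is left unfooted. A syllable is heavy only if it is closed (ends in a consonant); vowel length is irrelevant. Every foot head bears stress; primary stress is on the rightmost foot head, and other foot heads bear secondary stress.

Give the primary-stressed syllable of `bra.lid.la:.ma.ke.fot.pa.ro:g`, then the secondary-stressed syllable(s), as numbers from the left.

Weights: 1 bra L, 2 lid H, 3 la: L, 4 ma L, 5 ke L, 6 fot H, 7 pa L, 8 ro:g H.
Parse right to left (heavy = foot alone; LL = one foot; stranded L unfooted): bra (ˈlid) la: (ˈma.ke) (ˈfot) pa (ˈro:g).
Foot heads: 2, 4, 6, 8.
Primary stress on the rightmost head = syllable 8.
Secondary stress on 2, 4, 6: bra.ˌlid.la:.ˌma.ke.ˌfot.pa.ˈro:g.

primary 8, secondary 2, 4, 6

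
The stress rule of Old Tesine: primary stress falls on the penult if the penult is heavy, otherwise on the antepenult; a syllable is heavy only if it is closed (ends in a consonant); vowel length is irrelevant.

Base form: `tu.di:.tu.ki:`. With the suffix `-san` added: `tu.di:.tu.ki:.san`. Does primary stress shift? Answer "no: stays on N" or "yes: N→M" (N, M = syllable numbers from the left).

Base `tu.di:.tu.ki:` (4 syllables):
  Weights: 2 di: L, 3 tu L, 4 ki: L.
  The penult (syllable 3, tu) is light, so stress falls on the antepenult (syllable 2, di:).
  → primary stress on syllable 2.
Suffixed `tu.di:.tu.ki:.san` (5 syllables):
  Weights: 3 tu L, 4 ki: L, 5 san H.
  The penult (syllable 4, ki:) is light, so stress falls on the antepenult (syllable 3, tu).
  → primary stress on syllable 3.

yes: 2→3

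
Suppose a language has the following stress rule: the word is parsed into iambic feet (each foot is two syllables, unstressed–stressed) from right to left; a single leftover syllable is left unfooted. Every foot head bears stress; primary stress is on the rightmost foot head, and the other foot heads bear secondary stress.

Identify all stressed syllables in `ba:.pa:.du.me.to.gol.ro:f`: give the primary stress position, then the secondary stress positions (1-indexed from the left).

primary 7, secondary 3, 5

Parse right to left into iambic (σˈσ) feet: ba: (pa:.ˈdu) (me.ˈto) (gol.ˈro:f). Syllable 1 is left unfooted.
Foot heads (stressed positions): 3, 5, 7.
End Rule Rightmost: primary stress on the rightmost head = syllable 7.
Secondary stress on 3, 5: ba:.pa:.ˌdu.me.ˌto.gol.ˈro:f.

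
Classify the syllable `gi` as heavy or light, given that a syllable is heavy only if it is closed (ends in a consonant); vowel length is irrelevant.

light

`gi`: short vowel, open (no coda). Open (no coda) → light.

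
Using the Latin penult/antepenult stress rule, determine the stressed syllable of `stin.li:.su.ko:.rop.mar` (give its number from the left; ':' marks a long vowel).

5

Classical Latin: stress the penult if heavy (long vowel or closed), else the antepenult.
Weights: 4 ko: H, 5 rop H, 6 mar H.
The penult (syllable 5, rop) is heavy, so it takes stress.
Stress on syllable 5: stin.li:.su.ko:.ˈrop.mar.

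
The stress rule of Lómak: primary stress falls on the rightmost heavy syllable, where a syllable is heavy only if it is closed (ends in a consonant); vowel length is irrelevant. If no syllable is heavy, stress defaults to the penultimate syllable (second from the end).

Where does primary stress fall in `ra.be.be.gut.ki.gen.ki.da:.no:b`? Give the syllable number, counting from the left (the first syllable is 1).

9

Weights: 1 ra L, 2 be L, 3 be L, 4 gut H, 5 ki L, 6 gen H, 7 ki L, 8 da: L, 9 no:b H.
Heavy syllables in the domain: 4, 6, 9. The rightmost is syllable 9 (no:b).
Primary stress: syllable 9 → ra.be.be.gut.ki.gen.ki.da:.ˈno:b.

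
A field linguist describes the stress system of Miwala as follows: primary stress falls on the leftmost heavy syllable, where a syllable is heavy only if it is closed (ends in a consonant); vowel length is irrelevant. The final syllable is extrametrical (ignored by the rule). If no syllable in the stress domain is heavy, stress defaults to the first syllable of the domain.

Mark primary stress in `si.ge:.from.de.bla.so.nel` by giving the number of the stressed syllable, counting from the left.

The final syllable (7, nel) is extrametrical; the stress domain is syllables 1–6.
Weights: 1 si L, 2 ge: L, 3 from H, 4 de L, 5 bla L, 6 so L.
Heavy syllables in the domain: 3. The leftmost is syllable 3 (from).
Primary stress: syllable 3 → si.ge:.ˈfrom.de.bla.so.nel.

3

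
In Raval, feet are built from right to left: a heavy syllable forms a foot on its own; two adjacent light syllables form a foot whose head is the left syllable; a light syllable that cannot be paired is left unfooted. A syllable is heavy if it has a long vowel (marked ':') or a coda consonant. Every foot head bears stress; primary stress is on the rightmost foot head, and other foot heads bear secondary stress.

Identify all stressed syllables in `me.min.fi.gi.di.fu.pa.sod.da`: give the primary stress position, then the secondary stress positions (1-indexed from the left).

Weights: 1 me L, 2 min H, 3 fi L, 4 gi L, 5 di L, 6 fu L, 7 pa L, 8 sod H, 9 da L.
Parse right to left (heavy = foot alone; LL = one foot; stranded L unfooted): me (ˈmin) fi (ˈgi.di) (ˈfu.pa) (ˈsod) da.
Foot heads: 2, 4, 6, 8.
Primary stress on the rightmost head = syllable 8.
Secondary stress on 2, 4, 6: me.ˌmin.fi.ˌgi.di.ˌfu.pa.ˈsod.da.

primary 8, secondary 2, 4, 6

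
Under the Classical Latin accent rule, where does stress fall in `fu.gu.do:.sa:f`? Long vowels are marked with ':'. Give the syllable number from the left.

3

Classical Latin: stress the penult if heavy (long vowel or closed), else the antepenult.
Weights: 2 gu L, 3 do: H, 4 sa:f H.
The penult (syllable 3, do:) is heavy, so it takes stress.
Stress on syllable 3: fu.gu.ˈdo:.sa:f.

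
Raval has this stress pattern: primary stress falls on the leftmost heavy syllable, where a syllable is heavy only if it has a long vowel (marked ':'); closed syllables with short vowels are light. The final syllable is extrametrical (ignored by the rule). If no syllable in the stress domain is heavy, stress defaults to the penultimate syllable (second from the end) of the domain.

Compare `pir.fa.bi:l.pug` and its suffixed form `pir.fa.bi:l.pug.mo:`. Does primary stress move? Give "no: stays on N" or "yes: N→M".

no: stays on 3

Base `pir.fa.bi:l.pug` (4 syllables):
  The final syllable (4, pug) is extrametrical; the stress domain is syllables 1–3.
  Weights: 1 pir L, 2 fa L, 3 bi:l H.
  Heavy syllables in the domain: 3. The leftmost is syllable 3 (bi:l).
  → primary stress on syllable 3.
Suffixed `pir.fa.bi:l.pug.mo:` (5 syllables):
  The final syllable (5, mo:) is extrametrical; the stress domain is syllables 1–4.
  Weights: 1 pir L, 2 fa L, 3 bi:l H, 4 pug L.
  Heavy syllables in the domain: 3. The leftmost is syllable 3 (bi:l).
  → primary stress on syllable 3.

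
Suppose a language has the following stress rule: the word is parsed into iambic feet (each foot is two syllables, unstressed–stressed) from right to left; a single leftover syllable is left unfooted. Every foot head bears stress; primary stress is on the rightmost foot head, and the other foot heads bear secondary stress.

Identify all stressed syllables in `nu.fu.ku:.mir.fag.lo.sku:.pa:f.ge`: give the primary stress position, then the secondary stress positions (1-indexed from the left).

primary 9, secondary 3, 5, 7

Parse right to left into iambic (σˈσ) feet: nu (fu.ˈku:) (mir.ˈfag) (lo.ˈsku:) (pa:f.ˈge). Syllable 1 is left unfooted.
Foot heads (stressed positions): 3, 5, 7, 9.
End Rule Rightmost: primary stress on the rightmost head = syllable 9.
Secondary stress on 3, 5, 7: nu.fu.ˌku:.mir.ˌfag.lo.ˌsku:.pa:f.ˈge.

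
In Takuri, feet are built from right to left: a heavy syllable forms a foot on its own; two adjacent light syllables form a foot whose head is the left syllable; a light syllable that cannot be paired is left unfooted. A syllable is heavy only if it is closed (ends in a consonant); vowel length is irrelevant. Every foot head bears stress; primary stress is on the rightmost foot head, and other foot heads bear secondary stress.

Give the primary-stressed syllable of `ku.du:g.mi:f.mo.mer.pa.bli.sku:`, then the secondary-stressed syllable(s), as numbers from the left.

primary 7, secondary 2, 3, 5

Weights: 1 ku L, 2 du:g H, 3 mi:f H, 4 mo L, 5 mer H, 6 pa L, 7 bli L, 8 sku: L.
Parse right to left (heavy = foot alone; LL = one foot; stranded L unfooted): ku (ˈdu:g) (ˈmi:f) mo (ˈmer) pa (ˈbli.sku:).
Foot heads: 2, 3, 5, 7.
Primary stress on the rightmost head = syllable 7.
Secondary stress on 2, 3, 5: ku.ˌdu:g.ˌmi:f.mo.ˌmer.pa.ˈbli.sku:.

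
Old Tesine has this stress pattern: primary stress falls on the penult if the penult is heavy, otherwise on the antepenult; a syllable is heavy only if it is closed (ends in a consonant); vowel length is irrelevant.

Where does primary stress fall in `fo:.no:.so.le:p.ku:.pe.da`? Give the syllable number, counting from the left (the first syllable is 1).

5

Weights: 5 ku: L, 6 pe L, 7 da L.
The penult (syllable 6, pe) is light, so stress falls on the antepenult (syllable 5, ku:).
Primary stress: syllable 5 → fo:.no:.so.le:p.ˈku:.pe.da.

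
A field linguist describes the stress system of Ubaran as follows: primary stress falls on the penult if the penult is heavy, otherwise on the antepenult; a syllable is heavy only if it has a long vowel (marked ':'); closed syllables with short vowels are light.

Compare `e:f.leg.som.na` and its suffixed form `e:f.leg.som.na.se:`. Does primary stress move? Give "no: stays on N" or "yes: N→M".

yes: 2→3

Base `e:f.leg.som.na` (4 syllables):
  Weights: 2 leg L, 3 som L, 4 na L.
  The penult (syllable 3, som) is light, so stress falls on the antepenult (syllable 2, leg).
  → primary stress on syllable 2.
Suffixed `e:f.leg.som.na.se:` (5 syllables):
  Weights: 3 som L, 4 na L, 5 se: H.
  The penult (syllable 4, na) is light, so stress falls on the antepenult (syllable 3, som).
  → primary stress on syllable 3.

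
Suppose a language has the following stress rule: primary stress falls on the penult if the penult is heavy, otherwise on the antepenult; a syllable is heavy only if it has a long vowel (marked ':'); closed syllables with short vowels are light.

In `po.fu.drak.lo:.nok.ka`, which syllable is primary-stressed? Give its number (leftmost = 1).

4

Weights: 4 lo: H, 5 nok L, 6 ka L.
The penult (syllable 5, nok) is light, so stress falls on the antepenult (syllable 4, lo:).
Primary stress: syllable 4 → po.fu.drak.ˈlo:.nok.ka.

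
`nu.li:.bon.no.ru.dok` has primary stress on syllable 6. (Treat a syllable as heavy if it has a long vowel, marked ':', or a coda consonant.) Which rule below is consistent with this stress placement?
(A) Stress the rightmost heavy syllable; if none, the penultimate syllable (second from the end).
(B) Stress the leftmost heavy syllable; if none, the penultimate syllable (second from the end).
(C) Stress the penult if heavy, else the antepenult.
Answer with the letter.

A

Rule A → syllable 6 ✓.
Rule B → syllable 2 (observed: 6).
Rule C → syllable 4 (observed: 6).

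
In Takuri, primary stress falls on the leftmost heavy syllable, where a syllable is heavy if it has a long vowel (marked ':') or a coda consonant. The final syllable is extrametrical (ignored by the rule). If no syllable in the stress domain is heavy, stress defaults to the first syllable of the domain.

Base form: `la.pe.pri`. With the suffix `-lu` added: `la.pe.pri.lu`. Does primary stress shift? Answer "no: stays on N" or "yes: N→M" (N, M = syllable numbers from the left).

Base `la.pe.pri` (3 syllables):
  The final syllable (3, pri) is extrametrical; the stress domain is syllables 1–2.
  Weights: 1 la L, 2 pe L.
  No heavy syllable in the domain; default to the first syllable of the domain = syllable 1.
  → primary stress on syllable 1.
Suffixed `la.pe.pri.lu` (4 syllables):
  The final syllable (4, lu) is extrametrical; the stress domain is syllables 1–3.
  Weights: 1 la L, 2 pe L, 3 pri L.
  No heavy syllable in the domain; default to the first syllable of the domain = syllable 1.
  → primary stress on syllable 1.

no: stays on 1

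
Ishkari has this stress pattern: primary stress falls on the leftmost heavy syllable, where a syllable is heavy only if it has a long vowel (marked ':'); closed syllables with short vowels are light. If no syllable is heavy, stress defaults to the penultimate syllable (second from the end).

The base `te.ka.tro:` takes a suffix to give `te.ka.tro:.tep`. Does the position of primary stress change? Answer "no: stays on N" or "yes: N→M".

Base `te.ka.tro:` (3 syllables):
  Weights: 1 te L, 2 ka L, 3 tro: H.
  Heavy syllables in the domain: 3. The leftmost is syllable 3 (tro:).
  → primary stress on syllable 3.
Suffixed `te.ka.tro:.tep` (4 syllables):
  Weights: 1 te L, 2 ka L, 3 tro: H, 4 tep L.
  Heavy syllables in the domain: 3. The leftmost is syllable 3 (tro:).
  → primary stress on syllable 3.

no: stays on 3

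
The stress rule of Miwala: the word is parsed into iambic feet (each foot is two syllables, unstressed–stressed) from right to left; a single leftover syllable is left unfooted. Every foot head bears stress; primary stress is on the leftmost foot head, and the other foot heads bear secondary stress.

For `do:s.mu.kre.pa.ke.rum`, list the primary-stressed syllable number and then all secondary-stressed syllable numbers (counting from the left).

Parse right to left into iambic (σˈσ) feet: (do:s.ˈmu) (kre.ˈpa) (ke.ˈrum).
Foot heads (stressed positions): 2, 4, 6.
End Rule Leftmost: primary stress on the leftmost head = syllable 2.
Secondary stress on 4, 6: do:s.ˈmu.kre.ˌpa.ke.ˌrum.

primary 2, secondary 4, 6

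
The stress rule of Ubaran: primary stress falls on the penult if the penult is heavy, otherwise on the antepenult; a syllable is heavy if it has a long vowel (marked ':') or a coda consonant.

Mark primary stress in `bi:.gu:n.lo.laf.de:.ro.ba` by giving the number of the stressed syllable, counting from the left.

Weights: 5 de: H, 6 ro L, 7 ba L.
The penult (syllable 6, ro) is light, so stress falls on the antepenult (syllable 5, de:).
Primary stress: syllable 5 → bi:.gu:n.lo.laf.ˈde:.ro.ba.

5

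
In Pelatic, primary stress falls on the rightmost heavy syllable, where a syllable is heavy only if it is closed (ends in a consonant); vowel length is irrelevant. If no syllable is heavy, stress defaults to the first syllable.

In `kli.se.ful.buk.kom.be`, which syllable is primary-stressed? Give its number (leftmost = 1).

5

Weights: 1 kli L, 2 se L, 3 ful H, 4 buk H, 5 kom H, 6 be L.
Heavy syllables in the domain: 3, 4, 5. The rightmost is syllable 5 (kom).
Primary stress: syllable 5 → kli.se.ful.buk.ˈkom.be.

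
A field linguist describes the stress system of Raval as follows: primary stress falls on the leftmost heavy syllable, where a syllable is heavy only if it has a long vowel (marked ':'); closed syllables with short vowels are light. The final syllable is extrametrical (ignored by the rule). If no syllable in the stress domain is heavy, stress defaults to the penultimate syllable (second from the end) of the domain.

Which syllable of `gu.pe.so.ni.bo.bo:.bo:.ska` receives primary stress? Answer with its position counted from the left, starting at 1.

6

The final syllable (8, ska) is extrametrical; the stress domain is syllables 1–7.
Weights: 1 gu L, 2 pe L, 3 so L, 4 ni L, 5 bo L, 6 bo: H, 7 bo: H.
Heavy syllables in the domain: 6, 7. The leftmost is syllable 6 (bo:).
Primary stress: syllable 6 → gu.pe.so.ni.bo.ˈbo:.bo:.ska.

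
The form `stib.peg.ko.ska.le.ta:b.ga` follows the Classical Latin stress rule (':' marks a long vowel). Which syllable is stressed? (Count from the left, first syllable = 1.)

6

Classical Latin: stress the penult if heavy (long vowel or closed), else the antepenult.
Weights: 5 le L, 6 ta:b H, 7 ga L.
The penult (syllable 6, ta:b) is heavy, so it takes stress.
Stress on syllable 6: stib.peg.ko.ska.le.ˈta:b.ga.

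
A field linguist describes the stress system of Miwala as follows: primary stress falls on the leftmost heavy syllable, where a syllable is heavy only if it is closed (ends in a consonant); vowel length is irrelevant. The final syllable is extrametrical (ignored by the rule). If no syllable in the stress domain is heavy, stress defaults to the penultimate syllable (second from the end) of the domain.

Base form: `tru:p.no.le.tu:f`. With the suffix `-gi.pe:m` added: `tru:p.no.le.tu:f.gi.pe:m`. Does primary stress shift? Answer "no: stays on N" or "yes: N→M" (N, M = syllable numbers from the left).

Base `tru:p.no.le.tu:f` (4 syllables):
  The final syllable (4, tu:f) is extrametrical; the stress domain is syllables 1–3.
  Weights: 1 tru:p H, 2 no L, 3 le L.
  Heavy syllables in the domain: 1. The leftmost is syllable 1 (tru:p).
  → primary stress on syllable 1.
Suffixed `tru:p.no.le.tu:f.gi.pe:m` (6 syllables):
  The final syllable (6, pe:m) is extrametrical; the stress domain is syllables 1–5.
  Weights: 1 tru:p H, 2 no L, 3 le L, 4 tu:f H, 5 gi L.
  Heavy syllables in the domain: 1, 4. The leftmost is syllable 1 (tru:p).
  → primary stress on syllable 1.

no: stays on 1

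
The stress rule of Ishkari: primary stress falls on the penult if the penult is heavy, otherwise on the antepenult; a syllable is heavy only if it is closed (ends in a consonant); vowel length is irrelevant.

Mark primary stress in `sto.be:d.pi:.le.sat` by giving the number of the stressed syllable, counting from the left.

3

Weights: 3 pi: L, 4 le L, 5 sat H.
The penult (syllable 4, le) is light, so stress falls on the antepenult (syllable 3, pi:).
Primary stress: syllable 3 → sto.be:d.ˈpi:.le.sat.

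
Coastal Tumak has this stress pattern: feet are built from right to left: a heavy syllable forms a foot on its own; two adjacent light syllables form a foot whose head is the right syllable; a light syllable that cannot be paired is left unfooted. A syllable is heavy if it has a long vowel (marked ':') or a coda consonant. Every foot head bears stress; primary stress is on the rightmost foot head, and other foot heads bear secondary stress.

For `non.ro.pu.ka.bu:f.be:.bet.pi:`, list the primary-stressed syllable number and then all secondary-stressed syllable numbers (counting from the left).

primary 8, secondary 1, 4, 5, 6, 7

Weights: 1 non H, 2 ro L, 3 pu L, 4 ka L, 5 bu:f H, 6 be: H, 7 bet H, 8 pi: H.
Parse right to left (heavy = foot alone; LL = one foot; stranded L unfooted): (ˈnon) ro (pu.ˈka) (ˈbu:f) (ˈbe:) (ˈbet) (ˈpi:).
Foot heads: 1, 4, 5, 6, 7, 8.
Primary stress on the rightmost head = syllable 8.
Secondary stress on 1, 4, 5, 6, 7: ˌnon.ro.pu.ˌka.ˌbu:f.ˌbe:.ˌbet.ˈpi:.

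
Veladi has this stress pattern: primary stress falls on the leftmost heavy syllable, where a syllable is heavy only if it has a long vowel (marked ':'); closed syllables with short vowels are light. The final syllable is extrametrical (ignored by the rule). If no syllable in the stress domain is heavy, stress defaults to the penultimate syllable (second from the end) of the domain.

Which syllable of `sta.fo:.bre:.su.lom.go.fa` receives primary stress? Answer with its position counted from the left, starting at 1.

2

The final syllable (7, fa) is extrametrical; the stress domain is syllables 1–6.
Weights: 1 sta L, 2 fo: H, 3 bre: H, 4 su L, 5 lom L, 6 go L.
Heavy syllables in the domain: 2, 3. The leftmost is syllable 2 (fo:).
Primary stress: syllable 2 → sta.ˈfo:.bre:.su.lom.go.fa.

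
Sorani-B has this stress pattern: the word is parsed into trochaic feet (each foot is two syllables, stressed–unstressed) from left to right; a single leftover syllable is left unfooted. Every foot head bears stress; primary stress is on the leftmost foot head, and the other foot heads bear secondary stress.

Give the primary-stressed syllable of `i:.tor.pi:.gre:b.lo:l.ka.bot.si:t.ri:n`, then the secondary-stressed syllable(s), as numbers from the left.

primary 1, secondary 3, 5, 7

Parse left to right into trochaic (ˈσσ) feet: (ˈi:.tor) (ˈpi:.gre:b) (ˈlo:l.ka) (ˈbot.si:t) ri:n. Syllable 9 is left unfooted.
Foot heads (stressed positions): 1, 3, 5, 7.
End Rule Leftmost: primary stress on the leftmost head = syllable 1.
Secondary stress on 3, 5, 7: ˈi:.tor.ˌpi:.gre:b.ˌlo:l.ka.ˌbot.si:t.ri:n.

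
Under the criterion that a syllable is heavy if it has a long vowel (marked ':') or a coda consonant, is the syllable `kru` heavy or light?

light

`kru`: short vowel, open (no coda). Short vowel, open → light.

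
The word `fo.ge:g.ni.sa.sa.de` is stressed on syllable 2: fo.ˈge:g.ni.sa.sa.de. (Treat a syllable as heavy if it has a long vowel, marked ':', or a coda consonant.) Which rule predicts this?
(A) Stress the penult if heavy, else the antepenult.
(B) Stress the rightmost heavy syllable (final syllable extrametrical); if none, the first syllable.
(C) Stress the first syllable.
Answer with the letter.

Rule A → syllable 4 (observed: 2).
Rule B → syllable 2 ✓.
Rule C → syllable 1 (observed: 2).

B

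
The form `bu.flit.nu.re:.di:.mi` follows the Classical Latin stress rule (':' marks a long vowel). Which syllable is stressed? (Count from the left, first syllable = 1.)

Classical Latin: stress the penult if heavy (long vowel or closed), else the antepenult.
Weights: 4 re: H, 5 di: H, 6 mi L.
The penult (syllable 5, di:) is heavy, so it takes stress.
Stress on syllable 5: bu.flit.nu.re:.ˈdi:.mi.

5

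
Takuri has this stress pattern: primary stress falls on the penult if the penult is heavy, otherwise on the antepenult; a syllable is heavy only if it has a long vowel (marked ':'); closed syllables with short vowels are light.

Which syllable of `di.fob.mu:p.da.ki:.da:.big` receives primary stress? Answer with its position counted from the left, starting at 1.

Weights: 5 ki: H, 6 da: H, 7 big L.
The penult (syllable 6, da:) is heavy, so it takes stress.
Primary stress: syllable 6 → di.fob.mu:p.da.ki:.ˈda:.big.

6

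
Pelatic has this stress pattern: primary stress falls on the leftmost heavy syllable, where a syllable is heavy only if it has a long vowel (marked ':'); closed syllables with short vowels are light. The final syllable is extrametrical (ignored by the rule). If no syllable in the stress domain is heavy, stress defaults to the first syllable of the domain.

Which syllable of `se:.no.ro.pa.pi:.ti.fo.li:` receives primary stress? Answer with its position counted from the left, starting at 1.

The final syllable (8, li:) is extrametrical; the stress domain is syllables 1–7.
Weights: 1 se: H, 2 no L, 3 ro L, 4 pa L, 5 pi: H, 6 ti L, 7 fo L.
Heavy syllables in the domain: 1, 5. The leftmost is syllable 1 (se:).
Primary stress: syllable 1 → ˈse:.no.ro.pa.pi:.ti.fo.li:.

1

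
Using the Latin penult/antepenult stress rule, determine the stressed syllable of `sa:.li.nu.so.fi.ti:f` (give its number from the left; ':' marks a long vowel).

Classical Latin: stress the penult if heavy (long vowel or closed), else the antepenult.
Weights: 4 so L, 5 fi L, 6 ti:f H.
The penult (syllable 5, fi) is light, so stress falls on the antepenult (syllable 4, so).
Stress on syllable 4: sa:.li.nu.ˈso.fi.ti:f.

4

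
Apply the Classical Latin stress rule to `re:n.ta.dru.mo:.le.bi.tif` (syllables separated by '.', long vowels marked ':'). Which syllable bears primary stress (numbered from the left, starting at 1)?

5

Classical Latin: stress the penult if heavy (long vowel or closed), else the antepenult.
Weights: 5 le L, 6 bi L, 7 tif H.
The penult (syllable 6, bi) is light, so stress falls on the antepenult (syllable 5, le).
Stress on syllable 5: re:n.ta.dru.mo:.ˈle.bi.tif.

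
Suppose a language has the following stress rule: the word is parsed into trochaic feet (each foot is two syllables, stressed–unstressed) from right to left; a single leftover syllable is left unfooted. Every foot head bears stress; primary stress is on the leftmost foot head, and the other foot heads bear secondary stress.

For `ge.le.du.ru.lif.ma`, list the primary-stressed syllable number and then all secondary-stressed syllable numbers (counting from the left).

primary 1, secondary 3, 5

Parse right to left into trochaic (ˈσσ) feet: (ˈge.le) (ˈdu.ru) (ˈlif.ma).
Foot heads (stressed positions): 1, 3, 5.
End Rule Leftmost: primary stress on the leftmost head = syllable 1.
Secondary stress on 3, 5: ˈge.le.ˌdu.ru.ˌlif.ma.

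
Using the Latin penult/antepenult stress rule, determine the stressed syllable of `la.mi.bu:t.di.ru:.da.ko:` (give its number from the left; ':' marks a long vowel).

Classical Latin: stress the penult if heavy (long vowel or closed), else the antepenult.
Weights: 5 ru: H, 6 da L, 7 ko: H.
The penult (syllable 6, da) is light, so stress falls on the antepenult (syllable 5, ru:).
Stress on syllable 5: la.mi.bu:t.di.ˈru:.da.ko:.

5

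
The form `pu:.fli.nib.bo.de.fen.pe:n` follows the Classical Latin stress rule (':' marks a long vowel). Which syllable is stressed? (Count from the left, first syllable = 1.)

6

Classical Latin: stress the penult if heavy (long vowel or closed), else the antepenult.
Weights: 5 de L, 6 fen H, 7 pe:n H.
The penult (syllable 6, fen) is heavy, so it takes stress.
Stress on syllable 6: pu:.fli.nib.bo.de.ˈfen.pe:n.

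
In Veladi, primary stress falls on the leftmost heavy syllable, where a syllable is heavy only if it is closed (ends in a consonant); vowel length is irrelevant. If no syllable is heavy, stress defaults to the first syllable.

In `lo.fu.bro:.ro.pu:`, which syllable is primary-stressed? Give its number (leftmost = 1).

Weights: 1 lo L, 2 fu L, 3 bro: L, 4 ro L, 5 pu: L.
No heavy syllable in the domain; default to the first syllable = syllable 1.
Primary stress: syllable 1 → ˈlo.fu.bro:.ro.pu:.

1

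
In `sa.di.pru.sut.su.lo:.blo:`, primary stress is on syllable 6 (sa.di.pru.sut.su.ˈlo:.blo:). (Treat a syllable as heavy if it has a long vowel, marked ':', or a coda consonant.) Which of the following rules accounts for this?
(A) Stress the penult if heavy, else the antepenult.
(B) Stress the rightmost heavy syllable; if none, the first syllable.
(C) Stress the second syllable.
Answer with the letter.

Rule A → syllable 6 ✓.
Rule B → syllable 7 (observed: 6).
Rule C → syllable 2 (observed: 6).

A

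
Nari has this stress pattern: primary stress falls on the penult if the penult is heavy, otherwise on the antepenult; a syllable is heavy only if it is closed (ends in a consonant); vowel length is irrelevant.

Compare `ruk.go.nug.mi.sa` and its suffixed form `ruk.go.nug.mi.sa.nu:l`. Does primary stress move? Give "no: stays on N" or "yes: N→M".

Base `ruk.go.nug.mi.sa` (5 syllables):
  Weights: 3 nug H, 4 mi L, 5 sa L.
  The penult (syllable 4, mi) is light, so stress falls on the antepenult (syllable 3, nug).
  → primary stress on syllable 3.
Suffixed `ruk.go.nug.mi.sa.nu:l` (6 syllables):
  Weights: 4 mi L, 5 sa L, 6 nu:l H.
  The penult (syllable 5, sa) is light, so stress falls on the antepenult (syllable 4, mi).
  → primary stress on syllable 4.

yes: 3→4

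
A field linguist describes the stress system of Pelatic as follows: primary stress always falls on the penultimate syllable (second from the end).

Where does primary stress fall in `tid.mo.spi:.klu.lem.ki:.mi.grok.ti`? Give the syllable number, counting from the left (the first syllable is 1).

8

The word has 9 syllables; the penultimate syllable (second from the end) is syllable 8 (grok).
Primary stress: syllable 8 → tid.mo.spi:.klu.lem.ki:.mi.ˈgrok.ti.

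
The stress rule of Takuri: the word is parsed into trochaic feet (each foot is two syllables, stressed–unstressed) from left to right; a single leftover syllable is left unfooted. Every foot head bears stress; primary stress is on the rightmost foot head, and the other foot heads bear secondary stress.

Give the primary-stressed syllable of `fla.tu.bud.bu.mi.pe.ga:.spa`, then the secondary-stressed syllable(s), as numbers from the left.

Parse left to right into trochaic (ˈσσ) feet: (ˈfla.tu) (ˈbud.bu) (ˈmi.pe) (ˈga:.spa).
Foot heads (stressed positions): 1, 3, 5, 7.
End Rule Rightmost: primary stress on the rightmost head = syllable 7.
Secondary stress on 1, 3, 5: ˌfla.tu.ˌbud.bu.ˌmi.pe.ˈga:.spa.

primary 7, secondary 1, 3, 5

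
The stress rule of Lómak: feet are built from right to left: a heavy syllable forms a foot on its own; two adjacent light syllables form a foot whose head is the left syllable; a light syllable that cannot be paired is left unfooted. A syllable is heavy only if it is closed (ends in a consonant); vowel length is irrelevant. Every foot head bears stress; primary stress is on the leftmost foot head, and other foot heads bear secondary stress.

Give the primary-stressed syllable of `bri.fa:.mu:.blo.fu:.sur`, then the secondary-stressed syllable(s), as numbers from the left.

primary 2, secondary 4, 6

Weights: 1 bri L, 2 fa: L, 3 mu: L, 4 blo L, 5 fu: L, 6 sur H.
Parse right to left (heavy = foot alone; LL = one foot; stranded L unfooted): bri (ˈfa:.mu:) (ˈblo.fu:) (ˈsur).
Foot heads: 2, 4, 6.
Primary stress on the leftmost head = syllable 2.
Secondary stress on 4, 6: bri.ˈfa:.mu:.ˌblo.fu:.ˌsur.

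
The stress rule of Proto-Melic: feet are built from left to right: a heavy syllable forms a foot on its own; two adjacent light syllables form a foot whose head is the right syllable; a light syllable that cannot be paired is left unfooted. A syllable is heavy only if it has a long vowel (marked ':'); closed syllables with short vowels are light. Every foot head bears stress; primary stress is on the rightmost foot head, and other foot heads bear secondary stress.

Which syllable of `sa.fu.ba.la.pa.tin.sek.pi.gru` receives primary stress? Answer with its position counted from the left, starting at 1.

Weights: 1 sa L, 2 fu L, 3 ba L, 4 la L, 5 pa L, 6 tin L, 7 sek L, 8 pi L, 9 gru L.
Parse left to right (heavy = foot alone; LL = one foot; stranded L unfooted): (sa.ˈfu) (ba.ˈla) (pa.ˈtin) (sek.ˈpi) gru.
Foot heads: 2, 4, 6, 8.
Primary stress on the rightmost head = syllable 8.
Primary stress: syllable 8 → sa.fu.ba.la.pa.tin.sek.ˈpi.gru.

8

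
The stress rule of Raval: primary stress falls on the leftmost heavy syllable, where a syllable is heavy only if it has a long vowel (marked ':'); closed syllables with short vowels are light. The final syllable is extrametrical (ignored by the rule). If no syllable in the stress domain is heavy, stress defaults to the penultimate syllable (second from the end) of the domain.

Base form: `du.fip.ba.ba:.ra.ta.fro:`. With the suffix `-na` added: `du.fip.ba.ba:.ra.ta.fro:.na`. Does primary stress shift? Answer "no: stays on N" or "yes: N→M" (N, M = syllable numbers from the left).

Base `du.fip.ba.ba:.ra.ta.fro:` (7 syllables):
  The final syllable (7, fro:) is extrametrical; the stress domain is syllables 1–6.
  Weights: 1 du L, 2 fip L, 3 ba L, 4 ba: H, 5 ra L, 6 ta L.
  Heavy syllables in the domain: 4. The leftmost is syllable 4 (ba:).
  → primary stress on syllable 4.
Suffixed `du.fip.ba.ba:.ra.ta.fro:.na` (8 syllables):
  The final syllable (8, na) is extrametrical; the stress domain is syllables 1–7.
  Weights: 1 du L, 2 fip L, 3 ba L, 4 ba: H, 5 ra L, 6 ta L, 7 fro: H.
  Heavy syllables in the domain: 4, 7. The leftmost is syllable 4 (ba:).
  → primary stress on syllable 4.

no: stays on 4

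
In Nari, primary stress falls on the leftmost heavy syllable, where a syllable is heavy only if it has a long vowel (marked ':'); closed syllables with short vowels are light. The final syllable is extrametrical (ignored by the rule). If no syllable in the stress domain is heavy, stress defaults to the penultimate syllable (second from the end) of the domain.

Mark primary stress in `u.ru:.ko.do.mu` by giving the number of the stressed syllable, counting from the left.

The final syllable (5, mu) is extrametrical; the stress domain is syllables 1–4.
Weights: 1 u L, 2 ru: H, 3 ko L, 4 do L.
Heavy syllables in the domain: 2. The leftmost is syllable 2 (ru:).
Primary stress: syllable 2 → u.ˈru:.ko.do.mu.

2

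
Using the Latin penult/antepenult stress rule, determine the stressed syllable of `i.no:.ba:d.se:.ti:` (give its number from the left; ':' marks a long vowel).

Classical Latin: stress the penult if heavy (long vowel or closed), else the antepenult.
Weights: 3 ba:d H, 4 se: H, 5 ti: H.
The penult (syllable 4, se:) is heavy, so it takes stress.
Stress on syllable 4: i.no:.ba:d.ˈse:.ti:.

4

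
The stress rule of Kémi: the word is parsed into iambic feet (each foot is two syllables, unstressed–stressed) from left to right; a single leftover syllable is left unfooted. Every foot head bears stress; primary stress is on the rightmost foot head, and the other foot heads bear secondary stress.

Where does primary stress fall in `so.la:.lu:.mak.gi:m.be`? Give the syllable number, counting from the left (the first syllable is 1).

Parse left to right into iambic (σˈσ) feet: (so.ˈla:) (lu:.ˈmak) (gi:m.ˈbe).
Foot heads (stressed positions): 2, 4, 6.
End Rule Rightmost: primary stress on the rightmost head = syllable 6.
Primary stress: syllable 6 → so.la:.lu:.mak.gi:m.ˈbe.

6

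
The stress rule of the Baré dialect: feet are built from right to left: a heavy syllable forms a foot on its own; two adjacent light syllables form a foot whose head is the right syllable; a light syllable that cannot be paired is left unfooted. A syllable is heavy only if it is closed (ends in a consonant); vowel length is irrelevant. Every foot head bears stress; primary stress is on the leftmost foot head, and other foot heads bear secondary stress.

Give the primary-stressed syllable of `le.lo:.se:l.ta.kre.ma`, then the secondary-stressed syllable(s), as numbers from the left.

primary 2, secondary 3, 6

Weights: 1 le L, 2 lo: L, 3 se:l H, 4 ta L, 5 kre L, 6 ma L.
Parse right to left (heavy = foot alone; LL = one foot; stranded L unfooted): (le.ˈlo:) (ˈse:l) ta (kre.ˈma).
Foot heads: 2, 3, 6.
Primary stress on the leftmost head = syllable 2.
Secondary stress on 3, 6: le.ˈlo:.ˌse:l.ta.kre.ˌma.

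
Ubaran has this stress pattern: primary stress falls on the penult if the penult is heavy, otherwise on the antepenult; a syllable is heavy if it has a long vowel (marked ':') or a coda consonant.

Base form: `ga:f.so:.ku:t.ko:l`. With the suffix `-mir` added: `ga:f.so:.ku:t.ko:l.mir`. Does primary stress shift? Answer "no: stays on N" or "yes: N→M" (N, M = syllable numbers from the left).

Base `ga:f.so:.ku:t.ko:l` (4 syllables):
  Weights: 2 so: H, 3 ku:t H, 4 ko:l H.
  The penult (syllable 3, ku:t) is heavy, so it takes stress.
  → primary stress on syllable 3.
Suffixed `ga:f.so:.ku:t.ko:l.mir` (5 syllables):
  Weights: 3 ku:t H, 4 ko:l H, 5 mir H.
  The penult (syllable 4, ko:l) is heavy, so it takes stress.
  → primary stress on syllable 4.

yes: 3→4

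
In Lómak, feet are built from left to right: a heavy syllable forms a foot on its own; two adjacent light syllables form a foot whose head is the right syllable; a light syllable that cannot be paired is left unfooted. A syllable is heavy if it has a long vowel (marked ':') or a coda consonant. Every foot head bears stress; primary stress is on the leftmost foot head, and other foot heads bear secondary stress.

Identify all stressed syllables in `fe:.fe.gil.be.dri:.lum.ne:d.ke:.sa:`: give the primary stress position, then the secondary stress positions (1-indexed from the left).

Weights: 1 fe: H, 2 fe L, 3 gil H, 4 be L, 5 dri: H, 6 lum H, 7 ne:d H, 8 ke: H, 9 sa: H.
Parse left to right (heavy = foot alone; LL = one foot; stranded L unfooted): (ˈfe:) fe (ˈgil) be (ˈdri:) (ˈlum) (ˈne:d) (ˈke:) (ˈsa:).
Foot heads: 1, 3, 5, 6, 7, 8, 9.
Primary stress on the leftmost head = syllable 1.
Secondary stress on 3, 5, 6, 7, 8, 9: ˈfe:.fe.ˌgil.be.ˌdri:.ˌlum.ˌne:d.ˌke:.ˌsa:.

primary 1, secondary 3, 5, 6, 7, 8, 9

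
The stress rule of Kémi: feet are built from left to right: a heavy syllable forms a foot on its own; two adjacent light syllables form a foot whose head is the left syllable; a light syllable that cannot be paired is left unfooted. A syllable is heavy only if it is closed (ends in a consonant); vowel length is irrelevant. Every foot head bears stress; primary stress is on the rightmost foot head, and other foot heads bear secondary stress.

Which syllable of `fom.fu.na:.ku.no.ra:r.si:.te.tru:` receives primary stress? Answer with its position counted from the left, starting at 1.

7

Weights: 1 fom H, 2 fu L, 3 na: L, 4 ku L, 5 no L, 6 ra:r H, 7 si: L, 8 te L, 9 tru: L.
Parse left to right (heavy = foot alone; LL = one foot; stranded L unfooted): (ˈfom) (ˈfu.na:) (ˈku.no) (ˈra:r) (ˈsi:.te) tru:.
Foot heads: 1, 2, 4, 6, 7.
Primary stress on the rightmost head = syllable 7.
Primary stress: syllable 7 → fom.fu.na:.ku.no.ra:r.ˈsi:.te.tru:.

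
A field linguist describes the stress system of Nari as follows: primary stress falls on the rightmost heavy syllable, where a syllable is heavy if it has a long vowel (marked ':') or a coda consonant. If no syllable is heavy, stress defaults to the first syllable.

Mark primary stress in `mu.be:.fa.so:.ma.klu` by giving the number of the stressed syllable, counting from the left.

Weights: 1 mu L, 2 be: H, 3 fa L, 4 so: H, 5 ma L, 6 klu L.
Heavy syllables in the domain: 2, 4. The rightmost is syllable 4 (so:).
Primary stress: syllable 4 → mu.be:.fa.ˈso:.ma.klu.

4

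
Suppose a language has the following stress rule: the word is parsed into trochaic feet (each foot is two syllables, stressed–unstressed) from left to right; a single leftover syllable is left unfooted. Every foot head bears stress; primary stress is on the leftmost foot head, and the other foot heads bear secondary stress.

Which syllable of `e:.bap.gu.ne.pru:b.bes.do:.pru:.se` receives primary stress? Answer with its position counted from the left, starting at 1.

Parse left to right into trochaic (ˈσσ) feet: (ˈe:.bap) (ˈgu.ne) (ˈpru:b.bes) (ˈdo:.pru:) se. Syllable 9 is left unfooted.
Foot heads (stressed positions): 1, 3, 5, 7.
End Rule Leftmost: primary stress on the leftmost head = syllable 1.
Primary stress: syllable 1 → ˈe:.bap.gu.ne.pru:b.bes.do:.pru:.se.

1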